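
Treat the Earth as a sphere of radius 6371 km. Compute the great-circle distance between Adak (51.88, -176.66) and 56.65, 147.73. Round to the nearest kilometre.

Δλ = 147.73 − -176.66 = 324.39°; wrapped into (−180°, 180°]: -35.61°.
Δφ = 56.65 − 51.88 = 4.77°.
a = sin²(Δφ/2) + cos φ₁ · cos φ₂ · sin²(Δλ/2) = 0.033463.
c = 2·atan2(√a, √(1−a)) = 0.36793 rad → d = 6371·c ≈ 2344.07 km.

2344 km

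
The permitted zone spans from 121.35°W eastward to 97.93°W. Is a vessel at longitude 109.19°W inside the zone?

Yes

Band width going east from -121.35° to -97.93°: ((-97.93 − -121.35) mod 360) = 23.42°.
Offset of -109.19° east of the west edge: ((-109.19 − -121.35) mod 360) = 12.16°.
12.16° ≤ 23.42° ⇒ inside.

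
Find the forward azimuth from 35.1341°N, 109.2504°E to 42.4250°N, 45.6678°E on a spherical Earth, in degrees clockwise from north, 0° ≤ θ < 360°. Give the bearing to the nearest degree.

299°

Δλ = 45.6678 − 109.2504 = -63.5826°.
θ = atan2( sin Δλ · cos φ₂ , cos φ₁ · sin φ₂ − sin φ₁ · cos φ₂ · cos Δλ )
  = atan2(-0.66108, 0.36271) = -61.248° → normalised to [0°, 360°): 298.752°.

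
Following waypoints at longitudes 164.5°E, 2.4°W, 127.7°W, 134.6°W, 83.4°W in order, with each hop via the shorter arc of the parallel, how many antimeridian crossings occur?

Leg 1: +164.5° → -2.4°, shortest Δλ = -166.9° (west) — does not cross 180°.
Leg 2: -2.4° → -127.7°, shortest Δλ = -125.3° (west) — does not cross 180°.
Leg 3: -127.7° → -134.6°, shortest Δλ = -6.9° (west) — does not cross 180°.
Leg 4: -134.6° → -83.4°, shortest Δλ = 51.2° (east) — does not cross 180°.
Total crossings: 0.

0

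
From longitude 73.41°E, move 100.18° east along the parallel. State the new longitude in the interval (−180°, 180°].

173.59°E

Start at +73.41°; shift +100.18° → +173.59°.
+173.59° already lies in (−180°, 180°].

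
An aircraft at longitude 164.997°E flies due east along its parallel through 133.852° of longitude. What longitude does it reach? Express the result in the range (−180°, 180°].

Start at +164.997°; shift +133.852° → +298.849°.
+298.849° lies outside (−180°, 180°]; subtract 360° → -61.151°.

61.151°W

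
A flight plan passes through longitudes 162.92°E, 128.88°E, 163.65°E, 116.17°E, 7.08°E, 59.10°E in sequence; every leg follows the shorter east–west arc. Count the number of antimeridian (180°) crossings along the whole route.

0

Leg 1: +162.92° → +128.88°, shortest Δλ = -34.04° (west) — does not cross 180°.
Leg 2: +128.88° → +163.65°, shortest Δλ = 34.77° (east) — does not cross 180°.
Leg 3: +163.65° → +116.17°, shortest Δλ = -47.48° (west) — does not cross 180°.
Leg 4: +116.17° → +7.08°, shortest Δλ = -109.09° (west) — does not cross 180°.
Leg 5: +7.08° → +59.10°, shortest Δλ = 52.02° (east) — does not cross 180°.
Total crossings: 0.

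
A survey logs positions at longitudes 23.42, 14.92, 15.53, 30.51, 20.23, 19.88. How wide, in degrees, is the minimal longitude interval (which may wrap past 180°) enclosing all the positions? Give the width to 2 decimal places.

Sort the longitudes: +14.92°, +15.53°, +19.88°, +20.23°, +23.42°, +30.51°.
Eastward gaps between consecutive values (wrapping around): 0.61°, 4.35°, 0.35°, 3.19°, 7.09°, 344.41°.
Largest gap = 344.41° ⇒ minimal covering band is its complement: 360° − 344.41° = 15.59°.
Band runs from +14.92° eastward to +30.51°.

15.59°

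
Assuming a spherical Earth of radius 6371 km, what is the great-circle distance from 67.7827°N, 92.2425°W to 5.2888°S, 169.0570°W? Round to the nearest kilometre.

Δλ = -169.0570 − -92.2425 = -76.8145°.
Δφ = -5.2888 − 67.7827 = -73.0715°.
a = sin²(Δφ/2) + cos φ₁ · cos φ₂ · sin²(Δλ/2) = 0.499724.
c = 2·atan2(√a, √(1−a)) = 1.57025 rad → d = 6371·c ≈ 10004.03 km.

10004 km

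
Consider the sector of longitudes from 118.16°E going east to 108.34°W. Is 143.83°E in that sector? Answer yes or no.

Band width going east from +118.16° to -108.34°: ((-108.34 − 118.16) mod 360) = 133.50°.
Offset of +143.83° east of the west edge: ((143.83 − 118.16) mod 360) = 25.67°.
25.67° ≤ 133.50° ⇒ inside.

Yes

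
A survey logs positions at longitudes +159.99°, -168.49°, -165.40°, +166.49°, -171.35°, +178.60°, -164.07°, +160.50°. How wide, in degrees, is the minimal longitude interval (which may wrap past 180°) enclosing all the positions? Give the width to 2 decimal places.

35.94°

Sort the longitudes: -171.35°, -168.49°, -165.40°, -164.07°, +159.99°, +160.50°, +166.49°, +178.60°.
Eastward gaps between consecutive values (wrapping around): 2.86°, 3.09°, 1.33°, 324.06°, 0.51°, 5.99°, 12.11°, 10.05°.
Largest gap = 324.06° ⇒ minimal covering band is its complement: 360° − 324.06° = 35.94°.
Band runs from +159.99° eastward to -164.07°, crossing the antimeridian.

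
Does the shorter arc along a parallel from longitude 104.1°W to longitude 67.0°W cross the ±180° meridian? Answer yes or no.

Signed shortest Δλ = ((-67.0 − -104.1 + 180) mod 360) − 180 = 37.1°.
Going east by 37.1° from -104.1° reaches -67.0° without touching 180°.

No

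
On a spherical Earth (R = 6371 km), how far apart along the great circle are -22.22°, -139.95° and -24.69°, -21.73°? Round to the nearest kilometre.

11550 km

Δλ = -21.73 − -139.95 = 118.22°.
Δφ = -24.69 − -22.22 = -2.47°.
a = sin²(Δφ/2) + cos φ₁ · cos φ₂ · sin²(Δλ/2) = 0.619881.
c = 2·atan2(√a, √(1−a)) = 1.81292 rad → d = 6371·c ≈ 11550.10 km.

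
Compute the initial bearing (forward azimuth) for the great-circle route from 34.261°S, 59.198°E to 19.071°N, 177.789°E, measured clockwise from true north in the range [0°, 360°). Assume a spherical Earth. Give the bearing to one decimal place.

88.9°

Δλ = 177.789 − 59.198 = 118.591°.
θ = atan2( sin Δλ · cos φ₂ , cos φ₁ · sin φ₂ − sin φ₁ · cos φ₂ · cos Δλ )
  = atan2(0.82987, 0.01542) = 88.935° → normalised to [0°, 360°): 88.935°.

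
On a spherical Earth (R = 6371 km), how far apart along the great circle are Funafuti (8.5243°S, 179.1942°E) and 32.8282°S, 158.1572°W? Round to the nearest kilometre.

Δλ = -158.1572 − 179.1942 = -337.3514°; wrapped into (−180°, 180°]: 22.6486°.
Δφ = -32.8282 − -8.5243 = -24.3039°.
a = sin²(Δφ/2) + cos φ₁ · cos φ₂ · sin²(Δλ/2) = 0.076355.
c = 2·atan2(√a, √(1−a)) = 0.55993 rad → d = 6371·c ≈ 3567.34 km.

3567 km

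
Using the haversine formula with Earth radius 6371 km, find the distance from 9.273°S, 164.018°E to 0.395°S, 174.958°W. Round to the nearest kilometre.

Δλ = -174.958 − 164.018 = -338.976°; wrapped into (−180°, 180°]: 21.024°.
Δφ = -0.395 − -9.273 = 8.878°.
a = sin²(Δφ/2) + cos φ₁ · cos φ₂ · sin²(Δλ/2) = 0.038840.
c = 2·atan2(√a, √(1−a)) = 0.39675 rad → d = 6371·c ≈ 2527.71 km.

2528 km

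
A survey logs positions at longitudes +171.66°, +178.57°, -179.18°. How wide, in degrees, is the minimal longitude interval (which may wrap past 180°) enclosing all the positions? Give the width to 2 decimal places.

9.16°

Sort the longitudes: -179.18°, +171.66°, +178.57°.
Eastward gaps between consecutive values (wrapping around): 350.84°, 6.91°, 2.25°.
Largest gap = 350.84° ⇒ minimal covering band is its complement: 360° − 350.84° = 9.16°.
Band runs from +171.66° eastward to -179.18°, crossing the antimeridian.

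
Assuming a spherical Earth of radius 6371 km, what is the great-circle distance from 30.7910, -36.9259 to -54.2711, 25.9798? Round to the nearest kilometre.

Δλ = 25.9798 − -36.9259 = 62.9057°.
Δφ = -54.2711 − 30.7910 = -85.0621°.
a = sin²(Δφ/2) + cos φ₁ · cos φ₂ · sin²(Δλ/2) = 0.593544.
c = 2·atan2(√a, √(1−a)) = 1.75899 rad → d = 6371·c ≈ 11206.54 km.

11207 km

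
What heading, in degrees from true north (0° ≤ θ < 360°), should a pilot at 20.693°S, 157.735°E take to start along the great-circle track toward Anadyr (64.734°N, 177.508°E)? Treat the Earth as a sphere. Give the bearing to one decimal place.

8.3°

Δλ = 177.508 − 157.735 = 19.773°.
θ = atan2( sin Δλ · cos φ₂ , cos φ₁ · sin φ₂ − sin φ₁ · cos φ₂ · cos Δλ )
  = atan2(0.14439, 0.98792) = 8.315° → normalised to [0°, 360°): 8.315°.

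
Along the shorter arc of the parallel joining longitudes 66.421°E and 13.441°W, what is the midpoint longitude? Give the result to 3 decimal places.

26.490°E

Signed shortest Δλ from +66.421° to -13.441° is -79.862°.
Midpoint longitude = +66.421° + (-79.862°)/2 = +66.421° − 39.931° = +26.490°.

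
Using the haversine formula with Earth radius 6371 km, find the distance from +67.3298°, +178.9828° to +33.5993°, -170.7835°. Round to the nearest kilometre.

3809 km

Δλ = -170.7835 − 178.9828 = -349.7663°; wrapped into (−180°, 180°]: 10.2337°.
Δφ = 33.5993 − 67.3298 = -33.7305°.
a = sin²(Δφ/2) + cos φ₁ · cos φ₂ · sin²(Δλ/2) = 0.086724.
c = 2·atan2(√a, √(1−a)) = 0.59784 rad → d = 6371·c ≈ 3808.86 km.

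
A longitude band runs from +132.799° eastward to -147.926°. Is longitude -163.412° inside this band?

Yes

Band width going east from +132.799° to -147.926°: ((-147.926 − 132.799) mod 360) = 79.275°.
Offset of -163.412° east of the west edge: ((-163.412 − 132.799) mod 360) = 63.789°.
63.789° ≤ 79.275° ⇒ inside.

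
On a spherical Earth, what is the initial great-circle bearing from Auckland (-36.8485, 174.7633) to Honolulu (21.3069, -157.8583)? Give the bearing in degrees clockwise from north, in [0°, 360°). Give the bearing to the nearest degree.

Δλ = -157.8583 − 174.7633 = -332.6216°; wrapped into (−180°, 180°]: 27.3784°.
θ = atan2( sin Δλ · cos φ₂ , cos φ₁ · sin φ₂ − sin φ₁ · cos φ₂ · cos Δλ )
  = atan2(0.42843, 0.78690) = 28.566° → normalised to [0°, 360°): 28.566°.

29°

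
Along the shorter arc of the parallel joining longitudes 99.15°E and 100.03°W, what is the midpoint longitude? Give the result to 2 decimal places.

179.56°E

Signed shortest Δλ from +99.15° to -100.03° is +160.82°.
Midpoint longitude = +99.15° + (+160.82°)/2 = +99.15° + 80.41° = +179.56°.
(The naïve average (+99.15 + -100.03)/2 = -0.44° is on the wrong side of the globe.)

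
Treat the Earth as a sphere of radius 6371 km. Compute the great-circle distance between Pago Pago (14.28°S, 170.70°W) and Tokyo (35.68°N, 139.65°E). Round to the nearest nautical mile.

4115 nmi

Δλ = 139.65 − -170.70 = 310.35°; wrapped into (−180°, 180°]: -49.65°.
Δφ = 35.68 − -14.28 = 49.96°.
a = sin²(Δφ/2) + cos φ₁ · cos φ₂ · sin²(Δλ/2) = 0.317099.
c = 2·atan2(√a, √(1−a)) = 1.19630 rad → d = 6371·c ≈ 7621.63 km ≈ 4115.35 nmi.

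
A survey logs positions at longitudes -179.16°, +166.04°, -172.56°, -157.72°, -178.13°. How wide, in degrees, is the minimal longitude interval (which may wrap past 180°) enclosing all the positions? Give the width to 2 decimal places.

36.24°

Sort the longitudes: -179.16°, -178.13°, -172.56°, -157.72°, +166.04°.
Eastward gaps between consecutive values (wrapping around): 1.03°, 5.57°, 14.84°, 323.76°, 14.80°.
Largest gap = 323.76° ⇒ minimal covering band is its complement: 360° − 323.76° = 36.24°.
Band runs from +166.04° eastward to -157.72°, crossing the antimeridian.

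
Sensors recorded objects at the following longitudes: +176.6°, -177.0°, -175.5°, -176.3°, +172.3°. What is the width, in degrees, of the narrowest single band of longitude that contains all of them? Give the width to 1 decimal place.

Sort the longitudes: -177.0°, -176.3°, -175.5°, +172.3°, +176.6°.
Eastward gaps between consecutive values (wrapping around): 0.7°, 0.8°, 347.8°, 4.3°, 6.4°.
Largest gap = 347.8° ⇒ minimal covering band is its complement: 360° − 347.8° = 12.2°.
Band runs from +172.3° eastward to -175.5°, crossing the antimeridian.

12.2°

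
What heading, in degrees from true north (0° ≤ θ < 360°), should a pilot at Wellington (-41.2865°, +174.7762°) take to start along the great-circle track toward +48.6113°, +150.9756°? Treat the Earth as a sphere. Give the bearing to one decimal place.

344.5°

Δλ = 150.9756 − 174.7762 = -23.8006°.
θ = atan2( sin Δλ · cos φ₂ , cos φ₁ · sin φ₂ − sin φ₁ · cos φ₂ · cos Δλ )
  = atan2(-0.26682, 0.96290) = -15.488° → normalised to [0°, 360°): 344.512°.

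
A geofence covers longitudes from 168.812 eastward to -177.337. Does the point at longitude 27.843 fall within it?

No

Band width going east from +168.812° to -177.337°: ((-177.337 − 168.812) mod 360) = 13.851°.
Offset of +27.843° east of the west edge: ((27.843 − 168.812) mod 360) = 219.031°.
219.031° > 13.851° ⇒ outside.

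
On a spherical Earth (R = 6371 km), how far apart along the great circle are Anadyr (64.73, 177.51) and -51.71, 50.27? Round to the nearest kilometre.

Δλ = 50.27 − 177.51 = -127.24°.
Δφ = -51.71 − 64.73 = -116.44°.
a = sin²(Δφ/2) + cos φ₁ · cos φ₂ · sin²(Δλ/2) = 0.934924.
c = 2·atan2(√a, √(1−a)) = 2.62569 rad → d = 6371·c ≈ 16728.28 km.

16728 km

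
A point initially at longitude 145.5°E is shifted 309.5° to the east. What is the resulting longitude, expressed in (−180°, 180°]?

Start at +145.5°; shift +309.5° → +455.0°.
+455.0° lies outside (−180°, 180°]; subtract 360° → +95.0°.

95.0°E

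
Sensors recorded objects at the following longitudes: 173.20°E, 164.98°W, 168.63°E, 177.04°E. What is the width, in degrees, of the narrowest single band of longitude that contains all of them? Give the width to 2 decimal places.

26.39°

Sort the longitudes: -164.98°, +168.63°, +173.20°, +177.04°.
Eastward gaps between consecutive values (wrapping around): 333.61°, 4.57°, 3.84°, 17.98°.
Largest gap = 333.61° ⇒ minimal covering band is its complement: 360° − 333.61° = 26.39°.
Band runs from +168.63° eastward to -164.98°, crossing the antimeridian.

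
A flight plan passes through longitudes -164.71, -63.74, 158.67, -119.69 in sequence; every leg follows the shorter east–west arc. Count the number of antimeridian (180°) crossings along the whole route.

Leg 1: -164.71° → -63.74°, shortest Δλ = 100.97° (east) — does not cross 180°.
Leg 2: -63.74° → +158.67°, shortest Δλ = -137.59° (west) — crosses 180°.
Leg 3: +158.67° → -119.69°, shortest Δλ = 81.64° (east) — crosses 180°.
Total crossings: 2.

2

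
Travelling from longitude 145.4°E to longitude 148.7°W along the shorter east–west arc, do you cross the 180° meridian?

Yes

Naïve |-148.7 − 145.4| = 294.1° > 180°, so the shorter arc goes the other way round — across 180°.
Signed shortest Δλ = ((-148.7 − 145.4 + 180) mod 360) − 180 = 65.9°.
Going east by 65.9° from +145.4° passes through 180° before reaching -148.7°.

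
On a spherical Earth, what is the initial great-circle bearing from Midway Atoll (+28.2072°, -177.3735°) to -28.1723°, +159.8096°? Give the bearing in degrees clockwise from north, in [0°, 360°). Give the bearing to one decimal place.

203.1°

Δλ = 159.8096 − -177.3735 = 337.1831°; wrapped into (−180°, 180°]: -22.8169°.
θ = atan2( sin Δλ · cos φ₂ , cos φ₁ · sin φ₂ − sin φ₁ · cos φ₂ · cos Δλ )
  = atan2(-0.34185, -0.80012) = -156.866° → normalised to [0°, 360°): 203.134°.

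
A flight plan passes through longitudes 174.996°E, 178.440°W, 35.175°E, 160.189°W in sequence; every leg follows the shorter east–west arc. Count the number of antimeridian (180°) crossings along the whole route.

Leg 1: +174.996° → -178.440°, shortest Δλ = 6.564° (east) — crosses 180°.
Leg 2: -178.440° → +35.175°, shortest Δλ = -146.385° (west) — crosses 180°.
Leg 3: +35.175° → -160.189°, shortest Δλ = 164.636° (east) — crosses 180°.
Total crossings: 3.

3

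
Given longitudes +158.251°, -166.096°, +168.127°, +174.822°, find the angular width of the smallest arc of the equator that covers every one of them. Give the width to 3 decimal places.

35.653°

Sort the longitudes: -166.096°, +158.251°, +168.127°, +174.822°.
Eastward gaps between consecutive values (wrapping around): 324.347°, 9.876°, 6.695°, 19.082°.
Largest gap = 324.347° ⇒ minimal covering band is its complement: 360° − 324.347° = 35.653°.
Band runs from +158.251° eastward to -166.096°, crossing the antimeridian.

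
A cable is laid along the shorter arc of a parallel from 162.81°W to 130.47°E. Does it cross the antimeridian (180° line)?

Yes

Naïve |130.47 − -162.81| = 293.28° > 180°, so the shorter arc goes the other way round — across 180°.
Signed shortest Δλ = ((130.47 − -162.81 + 180) mod 360) − 180 = -66.72°.
Going west by 66.72° from -162.81° passes through 180° before reaching +130.47°.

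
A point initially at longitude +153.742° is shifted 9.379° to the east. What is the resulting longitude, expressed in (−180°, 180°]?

Start at +153.742°; shift +9.379° → +163.121°.
+163.121° already lies in (−180°, 180°].

+163.121°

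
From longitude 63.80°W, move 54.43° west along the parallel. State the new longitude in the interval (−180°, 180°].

Start at -63.80°; shift −54.43° → -118.23°.
-118.23° already lies in (−180°, 180°].

118.23°W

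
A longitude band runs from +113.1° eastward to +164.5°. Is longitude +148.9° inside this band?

Band width going east from +113.1° to +164.5°: ((164.5 − 113.1) mod 360) = 51.4°.
Offset of +148.9° east of the west edge: ((148.9 − 113.1) mod 360) = 35.8°.
35.8° ≤ 51.4° ⇒ inside.

Yes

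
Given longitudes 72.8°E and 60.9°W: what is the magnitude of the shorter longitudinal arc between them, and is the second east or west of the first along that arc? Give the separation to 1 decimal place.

133.7° west

Raw difference: -60.9 − 72.8 = -133.7°.
Normalise into (−180°, 180°]: -133.7° stays -133.7°.
Negative ⇒ the second point lies to the west; separation 133.7°.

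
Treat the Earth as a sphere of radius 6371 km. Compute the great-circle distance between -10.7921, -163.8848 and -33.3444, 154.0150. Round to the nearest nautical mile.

Δλ = 154.0150 − -163.8848 = 317.8998°; wrapped into (−180°, 180°]: -42.1002°.
Δφ = -33.3444 − -10.7921 = -22.5523°.
a = sin²(Δφ/2) + cos φ₁ · cos φ₂ · sin²(Δλ/2) = 0.144104.
c = 2·atan2(√a, √(1−a)) = 0.77875 rad → d = 6371·c ≈ 4961.42 km ≈ 2678.95 nmi.

2679 nmi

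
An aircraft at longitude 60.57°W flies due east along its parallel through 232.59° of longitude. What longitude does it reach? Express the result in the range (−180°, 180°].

172.02°E

Start at -60.57°; shift +232.59° → +172.02°.
+172.02° already lies in (−180°, 180°].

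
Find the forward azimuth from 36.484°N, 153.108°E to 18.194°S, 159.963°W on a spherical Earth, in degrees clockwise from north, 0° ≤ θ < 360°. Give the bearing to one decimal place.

Δλ = -159.963 − 153.108 = -313.071°; wrapped into (−180°, 180°]: 46.929°.
θ = atan2( sin Δλ · cos φ₂ , cos φ₁ · sin φ₂ − sin φ₁ · cos φ₂ · cos Δλ )
  = atan2(0.69399, -0.63680) = 132.539° → normalised to [0°, 360°): 132.539°.

132.5°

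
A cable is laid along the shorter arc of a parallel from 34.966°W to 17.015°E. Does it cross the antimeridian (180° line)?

Signed shortest Δλ = ((17.015 − -34.966 + 180) mod 360) − 180 = 51.981°.
Going east by 51.981° from -34.966° reaches +17.015° without touching 180°.

No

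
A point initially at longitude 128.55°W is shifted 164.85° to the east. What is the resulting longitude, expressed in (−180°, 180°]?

Start at -128.55°; shift +164.85° → +36.30°.
+36.30° already lies in (−180°, 180°].

36.30°E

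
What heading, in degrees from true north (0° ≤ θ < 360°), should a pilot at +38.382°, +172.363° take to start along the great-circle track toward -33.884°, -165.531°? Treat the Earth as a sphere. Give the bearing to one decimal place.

161.1°

Δλ = -165.531 − 172.363 = -337.894°; wrapped into (−180°, 180°]: 22.106°.
θ = atan2( sin Δλ · cos φ₂ , cos φ₁ · sin φ₂ − sin φ₁ · cos φ₂ · cos Δλ )
  = atan2(0.31241, -0.91459) = 161.141° → normalised to [0°, 360°): 161.141°.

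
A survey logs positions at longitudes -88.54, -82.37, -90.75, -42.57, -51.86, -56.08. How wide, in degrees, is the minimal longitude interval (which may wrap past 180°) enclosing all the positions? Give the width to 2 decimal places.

Sort the longitudes: -90.75°, -88.54°, -82.37°, -56.08°, -51.86°, -42.57°.
Eastward gaps between consecutive values (wrapping around): 2.21°, 6.17°, 26.29°, 4.22°, 9.29°, 311.82°.
Largest gap = 311.82° ⇒ minimal covering band is its complement: 360° − 311.82° = 48.18°.
Band runs from -90.75° eastward to -42.57°.

48.18°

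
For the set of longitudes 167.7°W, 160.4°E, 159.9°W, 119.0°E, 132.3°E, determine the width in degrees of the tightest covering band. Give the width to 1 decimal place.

81.1°

Sort the longitudes: -167.7°, -159.9°, +119.0°, +132.3°, +160.4°.
Eastward gaps between consecutive values (wrapping around): 7.8°, 278.9°, 13.3°, 28.1°, 31.9°.
Largest gap = 278.9° ⇒ minimal covering band is its complement: 360° − 278.9° = 81.1°.
Band runs from +119.0° eastward to -159.9°, crossing the antimeridian.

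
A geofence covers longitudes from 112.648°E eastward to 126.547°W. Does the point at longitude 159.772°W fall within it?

Band width going east from +112.648° to -126.547°: ((-126.547 − 112.648) mod 360) = 120.805°.
Offset of -159.772° east of the west edge: ((-159.772 − 112.648) mod 360) = 87.580°.
87.580° ≤ 120.805° ⇒ inside.

Yes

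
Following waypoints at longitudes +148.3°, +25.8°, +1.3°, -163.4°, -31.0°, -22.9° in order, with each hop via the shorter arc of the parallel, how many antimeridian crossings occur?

Leg 1: +148.3° → +25.8°, shortest Δλ = -122.5° (west) — does not cross 180°.
Leg 2: +25.8° → +1.3°, shortest Δλ = -24.5° (west) — does not cross 180°.
Leg 3: +1.3° → -163.4°, shortest Δλ = -164.7° (west) — does not cross 180°.
Leg 4: -163.4° → -31.0°, shortest Δλ = 132.4° (east) — does not cross 180°.
Leg 5: -31.0° → -22.9°, shortest Δλ = 8.1° (east) — does not cross 180°.
Total crossings: 0.

0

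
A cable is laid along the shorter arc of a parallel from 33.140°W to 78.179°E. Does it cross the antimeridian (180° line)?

Signed shortest Δλ = ((78.179 − -33.140 + 180) mod 360) − 180 = 111.319°.
Going east by 111.319° from -33.140° reaches +78.179° without touching 180°.

No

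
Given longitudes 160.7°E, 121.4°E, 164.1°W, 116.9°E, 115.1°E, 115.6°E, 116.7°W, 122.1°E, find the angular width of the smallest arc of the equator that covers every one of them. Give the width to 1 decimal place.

Sort the longitudes: -164.1°, -116.7°, +115.1°, +115.6°, +116.9°, +121.4°, +122.1°, +160.7°.
Eastward gaps between consecutive values (wrapping around): 47.4°, 231.8°, 0.5°, 1.3°, 4.5°, 0.7°, 38.6°, 35.2°.
Largest gap = 231.8° ⇒ minimal covering band is its complement: 360° − 231.8° = 128.2°.
Band runs from +115.1° eastward to -116.7°, crossing the antimeridian.

128.2°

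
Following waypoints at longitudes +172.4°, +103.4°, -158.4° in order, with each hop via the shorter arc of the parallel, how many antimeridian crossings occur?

1

Leg 1: +172.4° → +103.4°, shortest Δλ = -69.0° (west) — does not cross 180°.
Leg 2: +103.4° → -158.4°, shortest Δλ = 98.2° (east) — crosses 180°.
Total crossings: 1.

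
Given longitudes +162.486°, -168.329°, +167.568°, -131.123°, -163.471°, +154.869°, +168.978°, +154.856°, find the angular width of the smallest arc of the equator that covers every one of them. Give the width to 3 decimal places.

Sort the longitudes: -168.329°, -163.471°, -131.123°, +154.856°, +154.869°, +162.486°, +167.568°, +168.978°.
Eastward gaps between consecutive values (wrapping around): 4.858°, 32.348°, 285.979°, 0.013°, 7.617°, 5.082°, 1.410°, 22.693°.
Largest gap = 285.979° ⇒ minimal covering band is its complement: 360° − 285.979° = 74.021°.
Band runs from +154.856° eastward to -131.123°, crossing the antimeridian.

74.021°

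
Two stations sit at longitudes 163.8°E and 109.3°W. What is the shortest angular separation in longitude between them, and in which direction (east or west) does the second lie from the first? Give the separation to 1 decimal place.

86.9° east

Raw difference: -109.3 − 163.8 = -273.1°.
Normalise into (−180°, 180°]: -273.1° + 360° = 86.9°.
Positive ⇒ the second point lies to the east; separation 86.9°.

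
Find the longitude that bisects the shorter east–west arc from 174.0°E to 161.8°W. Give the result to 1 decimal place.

Signed shortest Δλ from +174.0° to -161.8° is +24.2°.
Midpoint longitude = +174.0° + (+24.2°)/2 = +174.0° + 12.1° = +186.1°.
Normalise into (−180°, 180°]: -173.9°.
(The naïve average (+174.0 + -161.8)/2 = 6.1° is on the wrong side of the globe.)

173.9°W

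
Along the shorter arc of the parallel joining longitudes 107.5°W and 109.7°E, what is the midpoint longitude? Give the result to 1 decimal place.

178.9°W

Signed shortest Δλ from -107.5° to +109.7° is -142.8°.
Midpoint longitude = -107.5° + (-142.8°)/2 = -107.5° − 71.4° = -178.9°.
(The naïve average (-107.5 + +109.7)/2 = 1.1° is on the wrong side of the globe.)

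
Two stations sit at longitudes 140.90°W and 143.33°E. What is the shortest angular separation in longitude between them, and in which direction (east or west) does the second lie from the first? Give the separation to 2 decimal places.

75.77° west

Raw difference: 143.33 − -140.90 = 284.23°.
Normalise into (−180°, 180°]: 284.23° − 360° = -75.77°.
Negative ⇒ the second point lies to the west; separation 75.77°.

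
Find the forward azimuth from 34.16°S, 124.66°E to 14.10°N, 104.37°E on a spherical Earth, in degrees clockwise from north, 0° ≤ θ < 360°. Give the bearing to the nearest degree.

335°

Δλ = 104.37 − 124.66 = -20.29°.
θ = atan2( sin Δλ · cos φ₂ , cos φ₁ · sin φ₂ − sin φ₁ · cos φ₂ · cos Δλ )
  = atan2(-0.33632, 0.71238) = -25.273° → normalised to [0°, 360°): 334.727°.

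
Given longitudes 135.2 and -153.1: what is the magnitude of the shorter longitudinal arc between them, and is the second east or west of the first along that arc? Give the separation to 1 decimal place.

71.7° east

Raw difference: -153.1 − 135.2 = -288.3°.
Normalise into (−180°, 180°]: -288.3° + 360° = 71.7°.
Positive ⇒ the second point lies to the east; separation 71.7°.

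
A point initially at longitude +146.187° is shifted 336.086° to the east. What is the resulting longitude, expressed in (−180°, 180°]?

+122.273°

Start at +146.187°; shift +336.086° → +482.273°.
+482.273° lies outside (−180°, 180°]; subtract 360° → +122.273°.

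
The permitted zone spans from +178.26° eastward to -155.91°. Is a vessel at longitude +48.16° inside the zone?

No

Band width going east from +178.26° to -155.91°: ((-155.91 − 178.26) mod 360) = 25.83°.
Offset of +48.16° east of the west edge: ((48.16 − 178.26) mod 360) = 229.90°.
229.90° > 25.83° ⇒ outside.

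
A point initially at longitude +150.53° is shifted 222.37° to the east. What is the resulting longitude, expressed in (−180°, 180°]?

Start at +150.53°; shift +222.37° → +372.90°.
+372.90° lies outside (−180°, 180°]; subtract 360° → +12.90°.

+12.90°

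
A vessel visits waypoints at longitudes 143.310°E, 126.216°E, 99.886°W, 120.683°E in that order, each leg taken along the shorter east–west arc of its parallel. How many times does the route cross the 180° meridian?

2

Leg 1: +143.310° → +126.216°, shortest Δλ = -17.094° (west) — does not cross 180°.
Leg 2: +126.216° → -99.886°, shortest Δλ = 133.898° (east) — crosses 180°.
Leg 3: -99.886° → +120.683°, shortest Δλ = -139.431° (west) — crosses 180°.
Total crossings: 2.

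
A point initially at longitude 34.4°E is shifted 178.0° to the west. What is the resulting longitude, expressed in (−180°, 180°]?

Start at +34.4°; shift −178.0° → -143.6°.
-143.6° already lies in (−180°, 180°].

143.6°W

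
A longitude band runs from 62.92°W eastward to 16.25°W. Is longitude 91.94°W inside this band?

Band width going east from -62.92° to -16.25°: ((-16.25 − -62.92) mod 360) = 46.67°.
Offset of -91.94° east of the west edge: ((-91.94 − -62.92) mod 360) = 330.98°.
330.98° > 46.67° ⇒ outside.

No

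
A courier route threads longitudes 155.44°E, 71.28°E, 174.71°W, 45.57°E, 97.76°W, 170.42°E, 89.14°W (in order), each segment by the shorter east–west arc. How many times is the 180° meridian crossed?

4

Leg 1: +155.44° → +71.28°, shortest Δλ = -84.16° (west) — does not cross 180°.
Leg 2: +71.28° → -174.71°, shortest Δλ = 114.01° (east) — crosses 180°.
Leg 3: -174.71° → +45.57°, shortest Δλ = -139.72° (west) — crosses 180°.
Leg 4: +45.57° → -97.76°, shortest Δλ = -143.33° (west) — does not cross 180°.
Leg 5: -97.76° → +170.42°, shortest Δλ = -91.82° (west) — crosses 180°.
Leg 6: +170.42° → -89.14°, shortest Δλ = 100.44° (east) — crosses 180°.
Total crossings: 4.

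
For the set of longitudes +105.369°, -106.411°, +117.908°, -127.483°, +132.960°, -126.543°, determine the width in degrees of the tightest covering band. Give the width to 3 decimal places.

Sort the longitudes: -127.483°, -126.543°, -106.411°, +105.369°, +117.908°, +132.960°.
Eastward gaps between consecutive values (wrapping around): 0.940°, 20.132°, 211.780°, 12.539°, 15.052°, 99.557°.
Largest gap = 211.780° ⇒ minimal covering band is its complement: 360° − 211.780° = 148.220°.
Band runs from +105.369° eastward to -106.411°, crossing the antimeridian.

148.220°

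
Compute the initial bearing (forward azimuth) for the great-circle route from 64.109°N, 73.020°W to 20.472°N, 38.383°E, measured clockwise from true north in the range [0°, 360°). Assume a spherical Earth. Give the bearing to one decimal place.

Δλ = 38.383 − -73.020 = 111.403°.
θ = atan2( sin Δλ · cos φ₂ , cos φ₁ · sin φ₂ − sin φ₁ · cos φ₂ · cos Δλ )
  = atan2(0.87224, 0.46028) = 62.179° → normalised to [0°, 360°): 62.179°.

62.2°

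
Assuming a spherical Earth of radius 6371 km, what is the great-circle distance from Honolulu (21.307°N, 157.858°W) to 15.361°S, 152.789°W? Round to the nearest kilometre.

4115 km

Δλ = -152.789 − -157.858 = 5.069°.
Δφ = -15.361 − 21.307 = -36.668°.
a = sin²(Δφ/2) + cos φ₁ · cos φ₂ · sin²(Δλ/2) = 0.100702.
c = 2·atan2(√a, √(1−a)) = 0.64584 rad → d = 6371·c ≈ 4114.63 km.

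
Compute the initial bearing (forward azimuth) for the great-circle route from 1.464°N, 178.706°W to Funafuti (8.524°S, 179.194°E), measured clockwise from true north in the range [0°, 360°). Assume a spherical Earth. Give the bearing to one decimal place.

191.8°

Δλ = 179.194 − -178.706 = 357.900°; wrapped into (−180°, 180°]: -2.100°.
θ = atan2( sin Δλ · cos φ₂ , cos φ₁ · sin φ₂ − sin φ₁ · cos φ₂ · cos Δλ )
  = atan2(-0.03624, -0.17342) = -168.197° → normalised to [0°, 360°): 191.803°.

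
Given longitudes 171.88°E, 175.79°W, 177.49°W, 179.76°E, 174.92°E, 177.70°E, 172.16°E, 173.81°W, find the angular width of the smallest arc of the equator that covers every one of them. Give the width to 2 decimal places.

14.31°

Sort the longitudes: -177.49°, -175.79°, -173.81°, +171.88°, +172.16°, +174.92°, +177.70°, +179.76°.
Eastward gaps between consecutive values (wrapping around): 1.70°, 1.98°, 345.69°, 0.28°, 2.76°, 2.78°, 2.06°, 2.75°.
Largest gap = 345.69° ⇒ minimal covering band is its complement: 360° − 345.69° = 14.31°.
Band runs from +171.88° eastward to -173.81°, crossing the antimeridian.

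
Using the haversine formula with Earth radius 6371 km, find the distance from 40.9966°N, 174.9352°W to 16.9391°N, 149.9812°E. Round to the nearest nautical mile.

Δλ = 149.9812 − -174.9352 = 324.9164°; wrapped into (−180°, 180°]: -35.0836°.
Δφ = 16.9391 − 40.9966 = -24.0575°.
a = sin²(Δφ/2) + cos φ₁ · cos φ₂ · sin²(Δλ/2) = 0.109020.
c = 2·atan2(√a, √(1−a)) = 0.67299 rad → d = 6371·c ≈ 4287.64 km ≈ 2315.14 nmi.

2315 nmi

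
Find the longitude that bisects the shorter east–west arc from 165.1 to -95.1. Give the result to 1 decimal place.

-145.0°

Signed shortest Δλ from +165.1° to -95.1° is +99.8°.
Midpoint longitude = +165.1° + (+99.8°)/2 = +165.1° + 49.9° = +215.0°.
Normalise into (−180°, 180°]: -145.0°.
(The naïve average (+165.1 + -95.1)/2 = 35.0° is on the wrong side of the globe.)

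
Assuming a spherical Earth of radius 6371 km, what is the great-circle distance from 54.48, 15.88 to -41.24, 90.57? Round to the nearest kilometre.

Δλ = 90.57 − 15.88 = 74.69°.
Δφ = -41.24 − 54.48 = -95.72°.
a = sin²(Δφ/2) + cos φ₁ · cos φ₂ · sin²(Δλ/2) = 0.710595.
c = 2·atan2(√a, √(1−a)) = 2.00555 rad → d = 6371·c ≈ 12777.38 km.

12777 km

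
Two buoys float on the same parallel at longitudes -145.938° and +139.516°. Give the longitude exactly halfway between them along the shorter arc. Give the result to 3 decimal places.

+176.789°

Signed shortest Δλ from -145.938° to +139.516° is -74.546°.
Midpoint longitude = -145.938° + (-74.546°)/2 = -145.938° − 37.273° = -183.211°.
Normalise into (−180°, 180°]: +176.789°.
(The naïve average (-145.938 + +139.516)/2 = -3.211° is on the wrong side of the globe.)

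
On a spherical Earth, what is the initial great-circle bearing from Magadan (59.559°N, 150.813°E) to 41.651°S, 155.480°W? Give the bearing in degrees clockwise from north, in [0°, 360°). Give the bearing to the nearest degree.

Δλ = -155.480 − 150.813 = -306.293°; wrapped into (−180°, 180°]: 53.707°.
θ = atan2( sin Δλ · cos φ₂ , cos φ₁ · sin φ₂ − sin φ₁ · cos φ₂ · cos Δλ )
  = atan2(0.60225, -0.71803) = 140.012° → normalised to [0°, 360°): 140.012°.

140°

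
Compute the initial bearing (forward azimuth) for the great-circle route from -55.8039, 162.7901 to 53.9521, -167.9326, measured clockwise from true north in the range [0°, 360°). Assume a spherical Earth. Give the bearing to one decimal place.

Δλ = -167.9326 − 162.7901 = -330.7227°; wrapped into (−180°, 180°]: 29.2773°.
θ = atan2( sin Δλ · cos φ₂ , cos φ₁ · sin φ₂ − sin φ₁ · cos φ₂ · cos Δλ )
  = atan2(0.28778, 0.87897) = 18.129° → normalised to [0°, 360°): 18.129°.

18.1°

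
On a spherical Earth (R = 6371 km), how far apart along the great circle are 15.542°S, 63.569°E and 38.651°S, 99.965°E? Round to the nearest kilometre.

4378 km

Δλ = 99.965 − 63.569 = 36.396°.
Δφ = -38.651 − -15.542 = -23.109°.
a = sin²(Δφ/2) + cos φ₁ · cos φ₂ · sin²(Δλ/2) = 0.113504.
c = 2·atan2(√a, √(1−a)) = 0.68725 rad → d = 6371·c ≈ 4378.49 km.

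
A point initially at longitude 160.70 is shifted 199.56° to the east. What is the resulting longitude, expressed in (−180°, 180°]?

+0.26°

Start at +160.70°; shift +199.56° → +360.26°.
+360.26° lies outside (−180°, 180°]; subtract 360° → +0.26°.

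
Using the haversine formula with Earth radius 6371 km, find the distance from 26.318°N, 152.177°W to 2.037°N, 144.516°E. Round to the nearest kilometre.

Δλ = 144.516 − -152.177 = 296.693°; wrapped into (−180°, 180°]: -63.307°.
Δφ = 2.037 − 26.318 = -24.281°.
a = sin²(Δφ/2) + cos φ₁ · cos φ₂ · sin²(Δλ/2) = 0.290924.
c = 2·atan2(√a, √(1−a)) = 1.13939 rad → d = 6371·c ≈ 7259.03 km.

7259 km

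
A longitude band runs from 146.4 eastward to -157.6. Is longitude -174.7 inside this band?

Yes

Band width going east from +146.4° to -157.6°: ((-157.6 − 146.4) mod 360) = 56.0°.
Offset of -174.7° east of the west edge: ((-174.7 − 146.4) mod 360) = 38.9°.
38.9° ≤ 56.0° ⇒ inside.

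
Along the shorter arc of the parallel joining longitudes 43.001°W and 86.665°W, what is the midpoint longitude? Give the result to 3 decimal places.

Signed shortest Δλ from -43.001° to -86.665° is -43.664°.
Midpoint longitude = -43.001° + (-43.664°)/2 = -43.001° − 21.832° = -64.833°.

64.833°W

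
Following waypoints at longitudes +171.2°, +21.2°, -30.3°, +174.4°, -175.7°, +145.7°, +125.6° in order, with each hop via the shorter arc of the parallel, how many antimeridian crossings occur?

3

Leg 1: +171.2° → +21.2°, shortest Δλ = -150.0° (west) — does not cross 180°.
Leg 2: +21.2° → -30.3°, shortest Δλ = -51.5° (west) — does not cross 180°.
Leg 3: -30.3° → +174.4°, shortest Δλ = -155.3° (west) — crosses 180°.
Leg 4: +174.4° → -175.7°, shortest Δλ = 9.9° (east) — crosses 180°.
Leg 5: -175.7° → +145.7°, shortest Δλ = -38.6° (west) — crosses 180°.
Leg 6: +145.7° → +125.6°, shortest Δλ = -20.1° (west) — does not cross 180°.
Total crossings: 3.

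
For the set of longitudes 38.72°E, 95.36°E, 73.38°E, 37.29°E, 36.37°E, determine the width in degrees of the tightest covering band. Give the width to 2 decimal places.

Sort the longitudes: +36.37°, +37.29°, +38.72°, +73.38°, +95.36°.
Eastward gaps between consecutive values (wrapping around): 0.92°, 1.43°, 34.66°, 21.98°, 301.01°.
Largest gap = 301.01° ⇒ minimal covering band is its complement: 360° − 301.01° = 58.99°.
Band runs from +36.37° eastward to +95.36°.

58.99°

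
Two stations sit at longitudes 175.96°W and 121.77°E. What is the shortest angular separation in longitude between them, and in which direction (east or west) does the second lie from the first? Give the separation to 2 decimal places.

62.27° west

Raw difference: 121.77 − -175.96 = 297.73°.
Normalise into (−180°, 180°]: 297.73° − 360° = -62.27°.
Negative ⇒ the second point lies to the west; separation 62.27°.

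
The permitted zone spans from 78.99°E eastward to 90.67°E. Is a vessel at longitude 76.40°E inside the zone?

Band width going east from +78.99° to +90.67°: ((90.67 − 78.99) mod 360) = 11.68°.
Offset of +76.40° east of the west edge: ((76.40 − 78.99) mod 360) = 357.41°.
357.41° > 11.68° ⇒ outside.

No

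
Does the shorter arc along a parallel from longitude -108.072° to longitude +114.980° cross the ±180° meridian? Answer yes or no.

Naïve |114.980 − -108.072| = 223.052° > 180°, so the shorter arc goes the other way round — across 180°.
Signed shortest Δλ = ((114.980 − -108.072 + 180) mod 360) − 180 = -136.948°.
Going west by 136.948° from -108.072° passes through 180° before reaching +114.980°.

Yes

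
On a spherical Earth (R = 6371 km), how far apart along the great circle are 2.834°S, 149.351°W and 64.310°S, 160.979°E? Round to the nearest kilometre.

7900 km

Δλ = 160.979 − -149.351 = 310.330°; wrapped into (−180°, 180°]: -49.670°.
Δφ = -64.310 − -2.834 = -61.476°.
a = sin²(Δφ/2) + cos φ₁ · cos φ₂ · sin²(Δλ/2) = 0.337615.
c = 2·atan2(√a, √(1−a)) = 1.24003 rad → d = 6371·c ≈ 7900.22 km.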